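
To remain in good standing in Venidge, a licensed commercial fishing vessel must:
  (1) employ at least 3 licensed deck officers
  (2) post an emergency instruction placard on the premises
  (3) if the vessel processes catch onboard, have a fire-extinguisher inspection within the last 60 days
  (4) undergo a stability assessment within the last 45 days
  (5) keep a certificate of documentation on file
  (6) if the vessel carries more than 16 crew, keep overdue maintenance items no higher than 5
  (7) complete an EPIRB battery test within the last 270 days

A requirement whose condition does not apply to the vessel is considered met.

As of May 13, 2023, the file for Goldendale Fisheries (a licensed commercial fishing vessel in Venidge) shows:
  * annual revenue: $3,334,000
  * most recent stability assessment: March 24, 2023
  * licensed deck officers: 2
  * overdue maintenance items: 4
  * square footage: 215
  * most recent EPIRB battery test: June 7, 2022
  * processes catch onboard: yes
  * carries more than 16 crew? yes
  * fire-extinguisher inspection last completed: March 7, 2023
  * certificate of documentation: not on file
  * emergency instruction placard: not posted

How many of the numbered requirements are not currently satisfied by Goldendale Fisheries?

1. licensed deck officers 2 < 3 → not met
2. emergency instruction placard absent → not met
3. condition 'processes catch onboard' holds; fire-extinguisher inspection 67 days ago vs limit 60 → not met
4. stability assessment 50 days ago vs limit 45 → not met
5. certificate of documentation absent → not met
6. condition 'carries more than 16 crew' holds; overdue maintenance items 4 ≤ 5 → met
7. EPIRB battery test 340 days ago vs limit 270 → not met
Not met: 6 of 7

6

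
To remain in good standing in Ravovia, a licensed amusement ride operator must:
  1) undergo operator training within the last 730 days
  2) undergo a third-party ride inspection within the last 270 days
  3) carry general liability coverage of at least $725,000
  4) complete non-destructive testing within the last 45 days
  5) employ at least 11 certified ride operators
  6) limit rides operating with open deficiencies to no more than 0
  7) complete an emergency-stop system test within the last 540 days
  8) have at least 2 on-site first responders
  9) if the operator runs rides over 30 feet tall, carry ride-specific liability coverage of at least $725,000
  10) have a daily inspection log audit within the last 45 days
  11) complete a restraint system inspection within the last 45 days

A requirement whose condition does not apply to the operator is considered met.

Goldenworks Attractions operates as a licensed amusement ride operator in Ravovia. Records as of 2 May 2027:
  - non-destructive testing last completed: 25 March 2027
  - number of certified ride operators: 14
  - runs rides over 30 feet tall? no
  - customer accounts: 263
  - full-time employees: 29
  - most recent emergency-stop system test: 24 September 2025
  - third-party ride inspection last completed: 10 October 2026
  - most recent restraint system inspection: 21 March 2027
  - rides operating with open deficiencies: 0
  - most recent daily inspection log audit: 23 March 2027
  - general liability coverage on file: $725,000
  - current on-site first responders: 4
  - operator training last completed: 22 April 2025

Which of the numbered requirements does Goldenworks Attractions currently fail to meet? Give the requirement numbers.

1. operator training 740 days ago vs limit 730 → not met
2. third-party ride inspection 204 days ago vs limit 270 → met
3. general liability coverage $725,000 ≥ $725,000 → met
4. non-destructive testing 38 days ago vs limit 45 → met
5. certified ride operators 14 ≥ 11 → met
6. rides operating with open deficiencies 0 ≤ 0 → met
7. emergency-stop system test 585 days ago vs limit 540 → not met
8. on-site first responders 4 ≥ 2 → met
9. condition 'runs rides over 30 feet tall' does not hold → requirement n/a → met
10. daily inspection log audit 40 days ago vs limit 45 → met
11. restraint system inspection 42 days ago vs limit 45 → met
Not met: 1, 7

1, 7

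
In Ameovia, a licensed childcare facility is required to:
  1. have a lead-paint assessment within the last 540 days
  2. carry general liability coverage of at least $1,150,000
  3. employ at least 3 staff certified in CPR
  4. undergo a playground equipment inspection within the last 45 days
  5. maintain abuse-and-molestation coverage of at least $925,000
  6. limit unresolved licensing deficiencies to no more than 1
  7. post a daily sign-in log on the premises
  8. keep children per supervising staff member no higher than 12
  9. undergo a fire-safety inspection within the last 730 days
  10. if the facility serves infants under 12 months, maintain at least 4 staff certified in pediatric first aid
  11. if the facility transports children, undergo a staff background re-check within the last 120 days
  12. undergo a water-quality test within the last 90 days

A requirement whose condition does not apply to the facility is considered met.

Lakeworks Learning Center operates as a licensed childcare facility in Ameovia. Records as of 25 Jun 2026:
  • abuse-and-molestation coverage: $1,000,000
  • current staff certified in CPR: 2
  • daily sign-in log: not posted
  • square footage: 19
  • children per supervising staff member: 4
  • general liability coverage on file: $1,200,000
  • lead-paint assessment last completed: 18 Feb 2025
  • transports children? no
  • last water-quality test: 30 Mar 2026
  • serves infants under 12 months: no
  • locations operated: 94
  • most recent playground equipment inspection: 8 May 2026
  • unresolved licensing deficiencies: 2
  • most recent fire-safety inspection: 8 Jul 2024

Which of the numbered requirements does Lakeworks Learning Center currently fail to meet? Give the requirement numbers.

1. lead-paint assessment 492 days ago vs limit 540 → met
2. general liability coverage $1,200,000 ≥ $1,150,000 → met
3. staff certified in CPR 2 < 3 → not met
4. playground equipment inspection 48 days ago vs limit 45 → not met
5. abuse-and-molestation coverage $1,000,000 ≥ $925,000 → met
6. unresolved licensing deficiencies 2 > 1 → not met
7. daily sign-in log absent → not met
8. children per supervising staff member 4 ≤ 12 → met
9. fire-safety inspection 717 days ago vs limit 730 → met
10. condition 'serves infants under 12 months' does not hold → requirement n/a → met
11. condition 'transports children' does not hold → requirement n/a → met
12. water-quality test 87 days ago vs limit 90 → met
Not met: 3, 4, 6, 7

3, 4, 6, 7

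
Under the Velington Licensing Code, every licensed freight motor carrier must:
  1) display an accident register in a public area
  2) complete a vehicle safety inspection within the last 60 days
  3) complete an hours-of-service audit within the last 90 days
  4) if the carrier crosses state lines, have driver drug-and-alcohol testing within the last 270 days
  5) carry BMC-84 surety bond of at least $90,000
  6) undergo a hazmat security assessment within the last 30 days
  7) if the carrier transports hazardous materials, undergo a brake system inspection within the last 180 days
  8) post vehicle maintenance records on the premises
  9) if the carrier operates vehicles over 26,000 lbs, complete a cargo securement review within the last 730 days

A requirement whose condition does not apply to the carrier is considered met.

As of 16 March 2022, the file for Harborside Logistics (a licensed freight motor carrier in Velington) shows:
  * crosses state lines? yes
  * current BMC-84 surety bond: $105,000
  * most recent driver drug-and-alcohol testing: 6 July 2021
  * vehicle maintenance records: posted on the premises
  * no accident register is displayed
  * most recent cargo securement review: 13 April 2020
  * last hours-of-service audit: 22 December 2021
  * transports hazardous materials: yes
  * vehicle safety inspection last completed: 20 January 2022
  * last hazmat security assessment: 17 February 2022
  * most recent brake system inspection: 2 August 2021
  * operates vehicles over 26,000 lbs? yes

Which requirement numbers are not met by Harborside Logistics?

1, 7

1. accident register absent → not met
2. vehicle safety inspection 55 days ago vs limit 60 → met
3. hours-of-service audit 84 days ago vs limit 90 → met
4. condition 'crosses state lines' holds; driver drug-and-alcohol testing 253 days ago vs limit 270 → met
5. BMC-84 surety bond $105,000 ≥ $90,000 → met
6. hazmat security assessment 27 days ago vs limit 30 → met
7. condition 'transports hazardous materials' holds; brake system inspection 226 days ago vs limit 180 → not met
8. vehicle maintenance records present → met
9. condition 'operates vehicles over 26,000 lbs' holds; cargo securement review 702 days ago vs limit 730 → met
Not met: 1, 7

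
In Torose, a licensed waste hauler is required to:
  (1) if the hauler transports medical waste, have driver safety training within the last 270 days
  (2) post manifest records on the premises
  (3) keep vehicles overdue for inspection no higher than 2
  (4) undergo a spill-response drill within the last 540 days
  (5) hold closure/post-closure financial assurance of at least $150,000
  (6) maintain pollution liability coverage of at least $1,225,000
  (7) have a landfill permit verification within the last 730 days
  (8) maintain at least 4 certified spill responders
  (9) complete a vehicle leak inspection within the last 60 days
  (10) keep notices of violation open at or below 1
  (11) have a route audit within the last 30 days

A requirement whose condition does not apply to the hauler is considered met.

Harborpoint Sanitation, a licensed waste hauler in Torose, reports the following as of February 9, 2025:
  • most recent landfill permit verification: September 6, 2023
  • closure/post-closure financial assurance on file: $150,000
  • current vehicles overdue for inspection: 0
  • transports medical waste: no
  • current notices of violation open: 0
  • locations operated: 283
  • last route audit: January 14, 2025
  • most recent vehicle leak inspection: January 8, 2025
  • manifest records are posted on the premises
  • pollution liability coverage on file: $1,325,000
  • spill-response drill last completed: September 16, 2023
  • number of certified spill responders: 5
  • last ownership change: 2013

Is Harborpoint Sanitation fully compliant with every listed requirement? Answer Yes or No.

1. condition 'transports medical waste' does not hold → requirement n/a → met
2. manifest records present → met
3. vehicles overdue for inspection 0 ≤ 2 → met
4. spill-response drill 512 days ago vs limit 540 → met
5. closure/post-closure financial assurance $150,000 ≥ $150,000 → met
6. pollution liability coverage $1,325,000 ≥ $1,225,000 → met
7. landfill permit verification 522 days ago vs limit 730 → met
8. certified spill responders 5 ≥ 4 → met
9. vehicle leak inspection 32 days ago vs limit 60 → met
10. notices of violation open 0 ≤ 1 → met
11. route audit 26 days ago vs limit 30 → met
All met.

Yes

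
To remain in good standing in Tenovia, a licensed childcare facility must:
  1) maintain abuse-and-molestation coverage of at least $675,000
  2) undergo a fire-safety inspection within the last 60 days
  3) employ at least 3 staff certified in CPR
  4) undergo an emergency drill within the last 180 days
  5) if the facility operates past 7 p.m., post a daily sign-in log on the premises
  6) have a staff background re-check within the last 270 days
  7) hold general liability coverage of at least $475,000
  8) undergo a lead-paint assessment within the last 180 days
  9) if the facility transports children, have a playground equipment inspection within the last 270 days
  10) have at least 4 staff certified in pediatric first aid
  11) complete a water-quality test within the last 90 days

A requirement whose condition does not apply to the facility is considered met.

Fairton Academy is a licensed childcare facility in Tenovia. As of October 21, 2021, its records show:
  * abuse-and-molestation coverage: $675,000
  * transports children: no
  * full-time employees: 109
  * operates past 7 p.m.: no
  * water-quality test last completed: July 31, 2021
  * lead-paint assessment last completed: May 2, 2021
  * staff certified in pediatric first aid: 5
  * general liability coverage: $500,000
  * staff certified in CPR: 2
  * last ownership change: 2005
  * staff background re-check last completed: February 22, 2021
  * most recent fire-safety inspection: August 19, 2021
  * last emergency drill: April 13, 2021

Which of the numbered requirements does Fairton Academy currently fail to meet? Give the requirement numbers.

2, 3, 4

1. abuse-and-molestation coverage $675,000 ≥ $675,000 → met
2. fire-safety inspection 63 days ago vs limit 60 → not met
3. staff certified in CPR 2 < 3 → not met
4. emergency drill 191 days ago vs limit 180 → not met
5. condition 'operates past 7 p.m.' does not hold → requirement n/a → met
6. staff background re-check 241 days ago vs limit 270 → met
7. general liability coverage $500,000 ≥ $475,000 → met
8. lead-paint assessment 172 days ago vs limit 180 → met
9. condition 'transports children' does not hold → requirement n/a → met
10. staff certified in pediatric first aid 5 ≥ 4 → met
11. water-quality test 82 days ago vs limit 90 → met
Not met: 2, 3, 4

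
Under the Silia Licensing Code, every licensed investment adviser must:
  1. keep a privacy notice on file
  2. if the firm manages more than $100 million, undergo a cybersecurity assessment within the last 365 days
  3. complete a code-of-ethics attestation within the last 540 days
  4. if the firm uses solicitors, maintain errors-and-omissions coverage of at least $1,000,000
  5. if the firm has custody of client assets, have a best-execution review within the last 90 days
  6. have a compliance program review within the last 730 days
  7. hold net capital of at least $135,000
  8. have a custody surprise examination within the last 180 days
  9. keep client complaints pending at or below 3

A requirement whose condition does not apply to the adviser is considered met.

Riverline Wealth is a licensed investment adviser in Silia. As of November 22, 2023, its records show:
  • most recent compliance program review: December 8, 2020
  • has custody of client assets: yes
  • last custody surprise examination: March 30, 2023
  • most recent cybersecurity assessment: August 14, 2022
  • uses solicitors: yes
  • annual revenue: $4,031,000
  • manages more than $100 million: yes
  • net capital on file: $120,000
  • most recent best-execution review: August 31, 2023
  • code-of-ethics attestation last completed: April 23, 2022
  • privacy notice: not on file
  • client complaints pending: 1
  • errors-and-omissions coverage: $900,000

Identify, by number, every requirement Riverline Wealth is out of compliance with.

1, 2, 3, 4, 6, 7, 8

1. privacy notice absent → not met
2. condition 'manages more than $100 million' holds; cybersecurity assessment 465 days ago vs limit 365 → not met
3. code-of-ethics attestation 578 days ago vs limit 540 → not met
4. condition 'uses solicitors' holds; errors-and-omissions coverage $900,000 < $1,000,000 → not met
5. condition 'has custody of client assets' holds; best-execution review 83 days ago vs limit 90 → met
6. compliance program review 1079 days ago vs limit 730 → not met
7. net capital $120,000 < $135,000 → not met
8. custody surprise examination 237 days ago vs limit 180 → not met
9. client complaints pending 1 ≤ 3 → met
Not met: 1, 2, 3, 4, 6, 7, 8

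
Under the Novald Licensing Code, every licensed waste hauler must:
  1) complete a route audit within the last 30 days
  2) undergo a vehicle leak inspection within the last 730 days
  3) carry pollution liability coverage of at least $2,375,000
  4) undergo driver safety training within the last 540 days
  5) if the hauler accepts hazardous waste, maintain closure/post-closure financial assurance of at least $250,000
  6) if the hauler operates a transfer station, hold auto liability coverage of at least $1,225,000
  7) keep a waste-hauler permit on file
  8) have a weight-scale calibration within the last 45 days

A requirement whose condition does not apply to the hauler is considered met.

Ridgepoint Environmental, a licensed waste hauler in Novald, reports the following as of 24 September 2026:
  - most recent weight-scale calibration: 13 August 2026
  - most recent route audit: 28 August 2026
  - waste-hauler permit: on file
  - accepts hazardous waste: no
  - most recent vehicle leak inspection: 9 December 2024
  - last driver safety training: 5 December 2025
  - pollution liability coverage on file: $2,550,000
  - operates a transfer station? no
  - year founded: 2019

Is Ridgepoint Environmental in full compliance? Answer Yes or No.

1. route audit 27 days ago vs limit 30 → met
2. vehicle leak inspection 654 days ago vs limit 730 → met
3. pollution liability coverage $2,550,000 ≥ $2,375,000 → met
4. driver safety training 293 days ago vs limit 540 → met
5. condition 'accepts hazardous waste' does not hold → requirement n/a → met
6. condition 'operates a transfer station' does not hold → requirement n/a → met
7. waste-hauler permit present → met
8. weight-scale calibration 42 days ago vs limit 45 → met
All met.

Yes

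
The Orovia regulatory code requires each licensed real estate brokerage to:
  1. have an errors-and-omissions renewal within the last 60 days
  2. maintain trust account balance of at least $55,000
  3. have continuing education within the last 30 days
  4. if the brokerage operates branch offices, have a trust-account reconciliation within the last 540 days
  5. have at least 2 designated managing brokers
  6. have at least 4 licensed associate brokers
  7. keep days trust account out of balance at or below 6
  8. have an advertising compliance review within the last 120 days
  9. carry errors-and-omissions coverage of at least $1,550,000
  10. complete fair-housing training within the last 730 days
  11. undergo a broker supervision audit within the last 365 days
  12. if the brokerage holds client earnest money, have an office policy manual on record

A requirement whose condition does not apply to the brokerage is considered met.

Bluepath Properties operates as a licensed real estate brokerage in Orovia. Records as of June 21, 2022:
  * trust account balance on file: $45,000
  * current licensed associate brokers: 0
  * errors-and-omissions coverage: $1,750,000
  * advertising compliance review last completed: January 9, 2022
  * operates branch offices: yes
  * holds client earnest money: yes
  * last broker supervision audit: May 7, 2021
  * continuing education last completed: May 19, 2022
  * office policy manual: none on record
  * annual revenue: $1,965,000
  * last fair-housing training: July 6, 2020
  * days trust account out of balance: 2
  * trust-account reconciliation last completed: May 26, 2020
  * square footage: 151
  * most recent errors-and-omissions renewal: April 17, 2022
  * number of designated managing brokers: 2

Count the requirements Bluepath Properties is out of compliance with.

8

1. errors-and-omissions renewal 65 days ago vs limit 60 → not met
2. trust account balance $45,000 < $55,000 → not met
3. continuing education 33 days ago vs limit 30 → not met
4. condition 'operates branch offices' holds; trust-account reconciliation 756 days ago vs limit 540 → not met
5. designated managing brokers 2 ≥ 2 → met
6. licensed associate brokers 0 < 4 → not met
7. days trust account out of balance 2 ≤ 6 → met
8. advertising compliance review 163 days ago vs limit 120 → not met
9. errors-and-omissions coverage $1,750,000 ≥ $1,550,000 → met
10. fair-housing training 715 days ago vs limit 730 → met
11. broker supervision audit 410 days ago vs limit 365 → not met
12. condition 'holds client earnest money' holds; office policy manual absent → not met
Not met: 8 of 12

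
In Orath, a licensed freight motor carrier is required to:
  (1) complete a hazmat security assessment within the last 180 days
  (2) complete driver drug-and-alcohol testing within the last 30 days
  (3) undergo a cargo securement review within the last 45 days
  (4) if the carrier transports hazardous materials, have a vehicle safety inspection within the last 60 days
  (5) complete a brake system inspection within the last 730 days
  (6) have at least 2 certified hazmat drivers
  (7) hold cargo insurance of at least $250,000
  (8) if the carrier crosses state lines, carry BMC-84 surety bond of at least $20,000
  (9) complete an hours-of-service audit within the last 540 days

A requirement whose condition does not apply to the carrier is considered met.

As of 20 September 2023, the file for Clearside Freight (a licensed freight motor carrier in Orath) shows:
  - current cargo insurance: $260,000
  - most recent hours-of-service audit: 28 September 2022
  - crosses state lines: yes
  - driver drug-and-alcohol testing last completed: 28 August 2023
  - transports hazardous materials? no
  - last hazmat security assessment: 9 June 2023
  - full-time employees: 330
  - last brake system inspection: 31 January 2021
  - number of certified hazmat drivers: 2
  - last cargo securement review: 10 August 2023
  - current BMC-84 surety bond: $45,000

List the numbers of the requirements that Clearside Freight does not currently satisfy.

1. hazmat security assessment 103 days ago vs limit 180 → met
2. driver drug-and-alcohol testing 23 days ago vs limit 30 → met
3. cargo securement review 41 days ago vs limit 45 → met
4. condition 'transports hazardous materials' does not hold → requirement n/a → met
5. brake system inspection 962 days ago vs limit 730 → not met
6. certified hazmat drivers 2 ≥ 2 → met
7. cargo insurance $260,000 ≥ $250,000 → met
8. condition 'crosses state lines' holds; BMC-84 surety bond $45,000 ≥ $20,000 → met
9. hours-of-service audit 357 days ago vs limit 540 → met
Not met: 5

5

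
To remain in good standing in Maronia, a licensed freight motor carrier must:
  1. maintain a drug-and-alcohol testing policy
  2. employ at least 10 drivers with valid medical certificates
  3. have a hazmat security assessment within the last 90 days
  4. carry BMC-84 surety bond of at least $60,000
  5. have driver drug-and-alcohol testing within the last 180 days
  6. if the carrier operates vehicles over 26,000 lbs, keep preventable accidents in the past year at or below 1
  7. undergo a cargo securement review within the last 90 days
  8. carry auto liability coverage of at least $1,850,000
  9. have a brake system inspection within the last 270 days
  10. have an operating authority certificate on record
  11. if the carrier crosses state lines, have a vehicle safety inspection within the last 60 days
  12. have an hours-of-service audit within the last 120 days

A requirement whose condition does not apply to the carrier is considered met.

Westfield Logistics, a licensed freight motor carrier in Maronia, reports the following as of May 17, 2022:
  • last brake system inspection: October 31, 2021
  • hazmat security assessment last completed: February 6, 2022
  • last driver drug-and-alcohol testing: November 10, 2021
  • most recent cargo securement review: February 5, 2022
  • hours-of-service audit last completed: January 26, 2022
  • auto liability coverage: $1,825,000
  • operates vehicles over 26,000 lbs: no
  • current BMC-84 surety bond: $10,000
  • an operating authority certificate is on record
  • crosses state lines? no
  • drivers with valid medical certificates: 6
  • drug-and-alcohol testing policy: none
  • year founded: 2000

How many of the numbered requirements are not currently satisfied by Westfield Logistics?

7

1. drug-and-alcohol testing policy absent → not met
2. drivers with valid medical certificates 6 < 10 → not met
3. hazmat security assessment 100 days ago vs limit 90 → not met
4. BMC-84 surety bond $10,000 < $60,000 → not met
5. driver drug-and-alcohol testing 188 days ago vs limit 180 → not met
6. condition 'operates vehicles over 26,000 lbs' does not hold → requirement n/a → met
7. cargo securement review 101 days ago vs limit 90 → not met
8. auto liability coverage $1,825,000 < $1,850,000 → not met
9. brake system inspection 198 days ago vs limit 270 → met
10. operating authority certificate present → met
11. condition 'crosses state lines' does not hold → requirement n/a → met
12. hours-of-service audit 111 days ago vs limit 120 → met
Not met: 7 of 12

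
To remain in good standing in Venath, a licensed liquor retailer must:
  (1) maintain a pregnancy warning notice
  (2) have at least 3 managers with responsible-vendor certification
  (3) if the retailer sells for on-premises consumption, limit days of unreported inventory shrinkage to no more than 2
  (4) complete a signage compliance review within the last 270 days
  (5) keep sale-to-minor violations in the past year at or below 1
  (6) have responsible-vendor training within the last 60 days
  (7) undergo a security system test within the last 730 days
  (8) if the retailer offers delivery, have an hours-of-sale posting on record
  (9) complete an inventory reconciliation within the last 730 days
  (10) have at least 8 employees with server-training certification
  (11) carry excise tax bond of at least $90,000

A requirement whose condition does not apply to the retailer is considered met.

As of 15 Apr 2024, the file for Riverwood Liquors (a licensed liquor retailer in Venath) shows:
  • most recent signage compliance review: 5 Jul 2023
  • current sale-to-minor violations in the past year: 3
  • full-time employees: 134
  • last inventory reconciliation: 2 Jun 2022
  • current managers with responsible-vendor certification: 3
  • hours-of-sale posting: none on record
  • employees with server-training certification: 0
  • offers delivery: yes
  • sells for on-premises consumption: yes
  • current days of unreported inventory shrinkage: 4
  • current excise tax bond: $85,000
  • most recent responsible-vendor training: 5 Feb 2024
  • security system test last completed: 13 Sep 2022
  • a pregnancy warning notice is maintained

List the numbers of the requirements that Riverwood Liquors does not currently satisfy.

1. pregnancy warning notice present → met
2. managers with responsible-vendor certification 3 ≥ 3 → met
3. condition 'sells for on-premises consumption' holds; days of unreported inventory shrinkage 4 > 2 → not met
4. signage compliance review 285 days ago vs limit 270 → not met
5. sale-to-minor violations in the past year 3 > 1 → not met
6. responsible-vendor training 70 days ago vs limit 60 → not met
7. security system test 580 days ago vs limit 730 → met
8. condition 'offers delivery' holds; hours-of-sale posting absent → not met
9. inventory reconciliation 683 days ago vs limit 730 → met
10. employees with server-training certification 0 < 8 → not met
11. excise tax bond $85,000 < $90,000 → not met
Not met: 3, 4, 5, 6, 8, 10, 11

3, 4, 5, 6, 8, 10, 11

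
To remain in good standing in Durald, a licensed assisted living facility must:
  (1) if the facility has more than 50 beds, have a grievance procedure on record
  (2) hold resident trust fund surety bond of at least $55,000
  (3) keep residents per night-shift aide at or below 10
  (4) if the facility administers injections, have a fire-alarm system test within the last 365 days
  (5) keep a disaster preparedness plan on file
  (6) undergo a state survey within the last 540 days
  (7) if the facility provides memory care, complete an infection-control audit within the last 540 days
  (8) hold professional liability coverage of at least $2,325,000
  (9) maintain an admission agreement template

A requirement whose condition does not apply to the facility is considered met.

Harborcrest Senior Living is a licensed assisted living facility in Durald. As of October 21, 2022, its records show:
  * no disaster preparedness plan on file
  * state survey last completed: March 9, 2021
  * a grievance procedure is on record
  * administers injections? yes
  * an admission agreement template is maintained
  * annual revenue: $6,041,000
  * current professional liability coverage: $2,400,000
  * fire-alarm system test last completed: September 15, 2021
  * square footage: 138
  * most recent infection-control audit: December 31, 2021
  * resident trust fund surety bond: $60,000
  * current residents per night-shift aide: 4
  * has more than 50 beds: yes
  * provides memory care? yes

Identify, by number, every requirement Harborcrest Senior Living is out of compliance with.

4, 5, 6

1. condition 'has more than 50 beds' holds; grievance procedure present → met
2. resident trust fund surety bond $60,000 ≥ $55,000 → met
3. residents per night-shift aide 4 ≤ 10 → met
4. condition 'administers injections' holds; fire-alarm system test 401 days ago vs limit 365 → not met
5. disaster preparedness plan absent → not met
6. state survey 591 days ago vs limit 540 → not met
7. condition 'provides memory care' holds; infection-control audit 294 days ago vs limit 540 → met
8. professional liability coverage $2,400,000 ≥ $2,325,000 → met
9. admission agreement template present → met
Not met: 4, 5, 6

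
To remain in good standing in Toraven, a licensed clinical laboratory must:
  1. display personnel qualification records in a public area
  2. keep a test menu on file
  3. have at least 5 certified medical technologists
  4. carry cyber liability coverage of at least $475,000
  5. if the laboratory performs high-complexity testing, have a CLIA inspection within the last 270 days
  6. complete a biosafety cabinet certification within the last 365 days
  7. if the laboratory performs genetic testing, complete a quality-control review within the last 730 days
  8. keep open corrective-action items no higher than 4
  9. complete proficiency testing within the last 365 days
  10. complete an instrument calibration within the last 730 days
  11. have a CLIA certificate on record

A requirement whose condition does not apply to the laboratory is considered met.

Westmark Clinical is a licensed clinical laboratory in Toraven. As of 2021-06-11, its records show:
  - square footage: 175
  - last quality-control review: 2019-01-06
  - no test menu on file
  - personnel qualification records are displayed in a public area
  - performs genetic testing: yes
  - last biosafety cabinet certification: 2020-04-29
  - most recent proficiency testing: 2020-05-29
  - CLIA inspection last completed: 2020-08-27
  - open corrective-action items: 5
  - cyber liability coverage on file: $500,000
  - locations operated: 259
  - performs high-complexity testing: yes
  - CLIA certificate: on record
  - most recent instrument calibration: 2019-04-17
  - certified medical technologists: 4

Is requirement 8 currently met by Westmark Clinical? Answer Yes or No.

8. open corrective-action items 5 > 4 → not met

No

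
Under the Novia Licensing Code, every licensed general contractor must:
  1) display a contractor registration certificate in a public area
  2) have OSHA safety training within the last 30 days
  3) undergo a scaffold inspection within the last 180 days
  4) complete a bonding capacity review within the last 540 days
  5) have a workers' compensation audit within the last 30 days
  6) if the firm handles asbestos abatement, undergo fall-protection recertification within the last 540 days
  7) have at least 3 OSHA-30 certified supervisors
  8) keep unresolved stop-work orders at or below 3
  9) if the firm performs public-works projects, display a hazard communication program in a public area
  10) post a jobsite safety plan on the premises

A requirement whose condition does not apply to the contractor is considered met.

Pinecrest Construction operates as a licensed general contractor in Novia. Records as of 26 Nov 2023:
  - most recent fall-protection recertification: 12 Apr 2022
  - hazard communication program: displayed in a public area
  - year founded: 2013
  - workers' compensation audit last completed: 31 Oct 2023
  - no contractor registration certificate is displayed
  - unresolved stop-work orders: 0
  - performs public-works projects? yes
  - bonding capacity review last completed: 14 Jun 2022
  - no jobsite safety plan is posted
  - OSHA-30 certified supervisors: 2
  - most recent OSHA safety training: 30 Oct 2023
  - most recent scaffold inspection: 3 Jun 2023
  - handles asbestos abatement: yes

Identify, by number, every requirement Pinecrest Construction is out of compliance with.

1. contractor registration certificate absent → not met
2. OSHA safety training 27 days ago vs limit 30 → met
3. scaffold inspection 176 days ago vs limit 180 → met
4. bonding capacity review 530 days ago vs limit 540 → met
5. workers' compensation audit 26 days ago vs limit 30 → met
6. condition 'handles asbestos abatement' holds; fall-protection recertification 593 days ago vs limit 540 → not met
7. OSHA-30 certified supervisors 2 < 3 → not met
8. unresolved stop-work orders 0 ≤ 3 → met
9. condition 'performs public-works projects' holds; hazard communication program present → met
10. jobsite safety plan absent → not met
Not met: 1, 6, 7, 10

1, 6, 7, 10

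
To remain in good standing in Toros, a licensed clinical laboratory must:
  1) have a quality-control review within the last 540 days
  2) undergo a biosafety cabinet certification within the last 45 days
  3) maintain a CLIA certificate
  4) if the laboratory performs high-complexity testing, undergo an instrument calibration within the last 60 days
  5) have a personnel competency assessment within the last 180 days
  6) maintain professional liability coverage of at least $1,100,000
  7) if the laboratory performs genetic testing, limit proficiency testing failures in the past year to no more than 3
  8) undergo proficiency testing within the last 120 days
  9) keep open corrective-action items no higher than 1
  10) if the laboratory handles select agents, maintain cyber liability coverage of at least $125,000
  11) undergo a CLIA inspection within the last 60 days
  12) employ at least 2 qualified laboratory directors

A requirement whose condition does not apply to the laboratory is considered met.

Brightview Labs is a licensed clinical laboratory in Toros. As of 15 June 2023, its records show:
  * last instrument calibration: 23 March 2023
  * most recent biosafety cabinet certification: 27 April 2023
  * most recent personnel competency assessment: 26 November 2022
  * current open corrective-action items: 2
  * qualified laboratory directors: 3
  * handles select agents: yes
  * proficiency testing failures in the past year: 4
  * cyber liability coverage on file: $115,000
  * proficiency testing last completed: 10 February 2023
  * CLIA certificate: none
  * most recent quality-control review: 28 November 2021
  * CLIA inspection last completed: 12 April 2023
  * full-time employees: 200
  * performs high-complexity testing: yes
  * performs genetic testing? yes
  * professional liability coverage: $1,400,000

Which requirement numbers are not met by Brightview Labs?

1, 2, 3, 4, 5, 7, 8, 9, 10, 11

1. quality-control review 564 days ago vs limit 540 → not met
2. biosafety cabinet certification 49 days ago vs limit 45 → not met
3. CLIA certificate absent → not met
4. condition 'performs high-complexity testing' holds; instrument calibration 84 days ago vs limit 60 → not met
5. personnel competency assessment 201 days ago vs limit 180 → not met
6. professional liability coverage $1,400,000 ≥ $1,100,000 → met
7. condition 'performs genetic testing' holds; proficiency testing failures in the past year 4 > 3 → not met
8. proficiency testing 125 days ago vs limit 120 → not met
9. open corrective-action items 2 > 1 → not met
10. condition 'handles select agents' holds; cyber liability coverage $115,000 < $125,000 → not met
11. CLIA inspection 64 days ago vs limit 60 → not met
12. qualified laboratory directors 3 ≥ 2 → met
Not met: 1, 2, 3, 4, 5, 7, 8, 9, 10, 11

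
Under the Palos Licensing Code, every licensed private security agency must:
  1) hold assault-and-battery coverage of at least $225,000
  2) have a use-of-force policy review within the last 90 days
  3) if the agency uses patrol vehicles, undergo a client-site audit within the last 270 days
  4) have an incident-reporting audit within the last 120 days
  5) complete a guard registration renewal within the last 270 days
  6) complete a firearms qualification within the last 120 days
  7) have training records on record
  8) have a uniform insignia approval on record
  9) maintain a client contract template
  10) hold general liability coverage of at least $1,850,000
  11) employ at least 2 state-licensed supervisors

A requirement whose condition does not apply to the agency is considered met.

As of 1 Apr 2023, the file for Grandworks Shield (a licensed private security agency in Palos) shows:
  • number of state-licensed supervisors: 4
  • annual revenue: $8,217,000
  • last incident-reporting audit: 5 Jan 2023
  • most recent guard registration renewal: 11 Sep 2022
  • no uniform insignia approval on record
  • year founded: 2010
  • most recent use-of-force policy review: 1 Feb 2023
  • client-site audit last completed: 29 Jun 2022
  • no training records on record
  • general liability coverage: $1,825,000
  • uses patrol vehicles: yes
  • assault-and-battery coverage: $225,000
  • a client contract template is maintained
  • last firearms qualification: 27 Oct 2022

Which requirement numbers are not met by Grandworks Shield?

1. assault-and-battery coverage $225,000 ≥ $225,000 → met
2. use-of-force policy review 59 days ago vs limit 90 → met
3. condition 'uses patrol vehicles' holds; client-site audit 276 days ago vs limit 270 → not met
4. incident-reporting audit 86 days ago vs limit 120 → met
5. guard registration renewal 202 days ago vs limit 270 → met
6. firearms qualification 156 days ago vs limit 120 → not met
7. training records absent → not met
8. uniform insignia approval absent → not met
9. client contract template present → met
10. general liability coverage $1,825,000 < $1,850,000 → not met
11. state-licensed supervisors 4 ≥ 2 → met
Not met: 3, 6, 7, 8, 10

3, 6, 7, 8, 10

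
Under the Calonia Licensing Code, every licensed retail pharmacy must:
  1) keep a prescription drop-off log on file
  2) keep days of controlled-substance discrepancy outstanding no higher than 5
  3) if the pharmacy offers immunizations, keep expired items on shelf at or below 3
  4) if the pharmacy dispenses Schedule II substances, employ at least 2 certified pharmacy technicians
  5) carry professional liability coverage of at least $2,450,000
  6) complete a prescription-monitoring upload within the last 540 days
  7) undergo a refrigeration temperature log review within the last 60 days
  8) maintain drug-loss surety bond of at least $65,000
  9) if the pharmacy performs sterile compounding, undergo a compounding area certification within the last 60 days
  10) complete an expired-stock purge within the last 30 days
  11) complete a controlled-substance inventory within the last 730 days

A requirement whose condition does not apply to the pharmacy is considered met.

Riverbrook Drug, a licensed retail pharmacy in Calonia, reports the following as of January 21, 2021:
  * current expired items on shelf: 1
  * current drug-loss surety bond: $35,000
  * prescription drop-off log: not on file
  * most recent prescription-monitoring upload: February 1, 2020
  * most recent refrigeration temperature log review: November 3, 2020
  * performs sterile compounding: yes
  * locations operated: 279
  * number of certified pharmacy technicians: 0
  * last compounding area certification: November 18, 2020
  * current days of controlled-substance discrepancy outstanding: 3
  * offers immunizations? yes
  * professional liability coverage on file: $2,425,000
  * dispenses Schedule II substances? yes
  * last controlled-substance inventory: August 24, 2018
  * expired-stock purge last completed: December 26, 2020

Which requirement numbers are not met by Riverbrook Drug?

1, 4, 5, 7, 8, 9, 11

1. prescription drop-off log absent → not met
2. days of controlled-substance discrepancy outstanding 3 ≤ 5 → met
3. condition 'offers immunizations' holds; expired items on shelf 1 ≤ 3 → met
4. condition 'dispenses Schedule II substances' holds; certified pharmacy technicians 0 < 2 → not met
5. professional liability coverage $2,425,000 < $2,450,000 → not met
6. prescription-monitoring upload 355 days ago vs limit 540 → met
7. refrigeration temperature log review 79 days ago vs limit 60 → not met
8. drug-loss surety bond $35,000 < $65,000 → not met
9. condition 'performs sterile compounding' holds; compounding area certification 64 days ago vs limit 60 → not met
10. expired-stock purge 26 days ago vs limit 30 → met
11. controlled-substance inventory 881 days ago vs limit 730 → not met
Not met: 1, 4, 5, 7, 8, 9, 11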